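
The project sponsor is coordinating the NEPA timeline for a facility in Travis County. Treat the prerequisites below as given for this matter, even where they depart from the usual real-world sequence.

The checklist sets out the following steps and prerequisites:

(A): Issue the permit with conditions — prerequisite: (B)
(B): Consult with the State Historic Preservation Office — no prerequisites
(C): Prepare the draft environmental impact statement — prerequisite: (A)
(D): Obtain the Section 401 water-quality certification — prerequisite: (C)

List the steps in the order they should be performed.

Only (B) has no prerequisites, so it is first.
(A) needed (B), now all done → (A).
(C) is the only step now ready → (C).
(D) needed (C), now all done → (D).

(B), (A), (C), (D)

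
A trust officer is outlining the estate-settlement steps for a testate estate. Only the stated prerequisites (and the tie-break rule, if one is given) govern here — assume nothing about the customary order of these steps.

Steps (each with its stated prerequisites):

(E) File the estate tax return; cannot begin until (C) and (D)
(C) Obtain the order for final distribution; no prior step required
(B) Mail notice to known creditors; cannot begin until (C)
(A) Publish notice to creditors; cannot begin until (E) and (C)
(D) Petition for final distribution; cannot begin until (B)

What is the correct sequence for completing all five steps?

(C), (B), (D), (E), (A)

Only (C) has no prerequisites, so it is first.
(B) needed (C), now all done → (B).
(D) needed (B), now all done → (D).
That leaves (E) as the only ready step → (E).
(A) needed (E) and (C), now all done → (A).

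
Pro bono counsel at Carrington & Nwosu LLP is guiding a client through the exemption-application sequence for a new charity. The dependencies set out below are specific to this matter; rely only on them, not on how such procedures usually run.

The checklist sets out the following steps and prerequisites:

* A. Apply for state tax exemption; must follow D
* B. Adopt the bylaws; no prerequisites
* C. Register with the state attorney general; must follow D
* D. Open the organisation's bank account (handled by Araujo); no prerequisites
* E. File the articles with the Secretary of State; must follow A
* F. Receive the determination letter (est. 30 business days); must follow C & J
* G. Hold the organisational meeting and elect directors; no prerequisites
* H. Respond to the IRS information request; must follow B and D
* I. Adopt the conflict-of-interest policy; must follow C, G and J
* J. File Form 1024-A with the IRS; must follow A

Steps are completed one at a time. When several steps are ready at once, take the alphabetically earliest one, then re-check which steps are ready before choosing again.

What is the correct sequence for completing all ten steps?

B → D → A → C → E → G → H → J → F → I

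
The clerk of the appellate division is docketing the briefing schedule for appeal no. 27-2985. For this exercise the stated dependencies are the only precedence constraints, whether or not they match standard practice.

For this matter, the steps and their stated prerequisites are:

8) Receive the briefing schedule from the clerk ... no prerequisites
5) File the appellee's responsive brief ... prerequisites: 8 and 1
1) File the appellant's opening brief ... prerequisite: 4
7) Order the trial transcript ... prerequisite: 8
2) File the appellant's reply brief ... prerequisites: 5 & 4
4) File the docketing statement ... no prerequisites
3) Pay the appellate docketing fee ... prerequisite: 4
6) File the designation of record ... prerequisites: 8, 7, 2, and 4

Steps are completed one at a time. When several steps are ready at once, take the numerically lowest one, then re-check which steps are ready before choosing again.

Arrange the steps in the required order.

4, 1, 3, 8, 5, 2, 7, 6

Nothing is required for 4 and 8. 4 has the earlier label → 4 first.
1, 3 and 8 are all available; 1 has the earlier label → 1.
Ready: 3 and 8. 3 has the earlier label → 3.
Next only 8 has its prerequisites met → 8.
Now 5 and 7 have their prerequisites met. 5 has the earlier label, so 5 next.
Now 2 and 7 have their prerequisites met. 2 has the earlier label, so 2 next.
Next only 7 has its prerequisites met → 7.
That leaves 6 as the only ready step → 6.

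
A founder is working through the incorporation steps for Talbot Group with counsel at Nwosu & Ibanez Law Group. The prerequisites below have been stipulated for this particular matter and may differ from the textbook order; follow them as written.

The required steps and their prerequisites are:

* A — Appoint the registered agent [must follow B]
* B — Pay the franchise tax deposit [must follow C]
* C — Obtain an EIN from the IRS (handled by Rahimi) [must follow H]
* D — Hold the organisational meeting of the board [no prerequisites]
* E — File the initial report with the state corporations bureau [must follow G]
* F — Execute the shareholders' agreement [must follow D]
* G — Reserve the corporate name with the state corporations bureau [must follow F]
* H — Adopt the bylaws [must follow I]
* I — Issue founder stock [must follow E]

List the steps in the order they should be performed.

D is the only step with nothing outstanding, so it goes first.
F needed D, now all done → F.
G is the only step now ready → G.
That leaves E as the only ready step → E.
That leaves I as the only ready step → I.
Next only H has its prerequisites met → H.
C is the only step now ready → C.
That leaves B as the only ready step → B.
A is the only step now ready → A.

D F G E I H C B A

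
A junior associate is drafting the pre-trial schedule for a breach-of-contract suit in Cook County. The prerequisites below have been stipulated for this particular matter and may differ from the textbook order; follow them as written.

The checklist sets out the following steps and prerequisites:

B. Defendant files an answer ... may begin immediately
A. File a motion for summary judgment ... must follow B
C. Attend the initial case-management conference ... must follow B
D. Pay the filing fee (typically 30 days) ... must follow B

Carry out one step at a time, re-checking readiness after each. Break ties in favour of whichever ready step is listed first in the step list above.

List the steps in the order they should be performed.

B is the only step with nothing outstanding, so it goes first.
Ready: A, C and D. A is listed earlier → A.
Now C and D have their prerequisites met. C is listed earlier, so C next.
That leaves D as the only ready step → D.

B → A → C → D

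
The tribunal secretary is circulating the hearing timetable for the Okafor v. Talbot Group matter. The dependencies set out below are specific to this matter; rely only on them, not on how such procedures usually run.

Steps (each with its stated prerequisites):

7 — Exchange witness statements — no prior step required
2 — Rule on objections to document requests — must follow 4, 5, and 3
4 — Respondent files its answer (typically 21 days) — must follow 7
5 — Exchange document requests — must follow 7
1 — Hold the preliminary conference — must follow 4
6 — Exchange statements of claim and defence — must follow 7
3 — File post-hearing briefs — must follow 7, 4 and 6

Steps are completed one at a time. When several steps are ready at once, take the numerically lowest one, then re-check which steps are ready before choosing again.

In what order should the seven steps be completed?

Only 7 has no prerequisites, so it is first.
Now 4, 5 and 6 have their prerequisites met. 4 has the earlier label, so 4 next.
1 now also ready, so the ready set is {1, 5, 6}; 1 has the earlier label → 1.
Now 5 and 6 have their prerequisites met. 5 has the earlier label, so 5 next.
Next only 6 has its prerequisites met → 6.
That leaves 3 as the only ready step → 3.
2 needed 3, 4 and 5, now all done → 2.

7, 4, 1, 5, 6, 3, 2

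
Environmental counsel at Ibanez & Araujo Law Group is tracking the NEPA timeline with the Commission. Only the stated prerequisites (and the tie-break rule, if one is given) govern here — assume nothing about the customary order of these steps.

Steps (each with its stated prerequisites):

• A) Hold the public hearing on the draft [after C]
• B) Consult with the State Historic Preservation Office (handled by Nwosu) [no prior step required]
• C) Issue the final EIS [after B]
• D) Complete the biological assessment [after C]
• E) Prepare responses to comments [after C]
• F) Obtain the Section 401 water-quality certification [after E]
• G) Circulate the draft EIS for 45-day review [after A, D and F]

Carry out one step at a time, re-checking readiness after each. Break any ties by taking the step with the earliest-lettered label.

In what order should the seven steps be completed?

Only B has no prerequisites, so it is first.
C needed B, now all done → C.
Ready: A, D and E. A has the earlier label → A.
D and E are both available; D has the earlier label → D.
E needed C, now all done → E.
F is the only step now ready → F.
Next only G has its prerequisites met → G.

B, C, A, D, E, F, G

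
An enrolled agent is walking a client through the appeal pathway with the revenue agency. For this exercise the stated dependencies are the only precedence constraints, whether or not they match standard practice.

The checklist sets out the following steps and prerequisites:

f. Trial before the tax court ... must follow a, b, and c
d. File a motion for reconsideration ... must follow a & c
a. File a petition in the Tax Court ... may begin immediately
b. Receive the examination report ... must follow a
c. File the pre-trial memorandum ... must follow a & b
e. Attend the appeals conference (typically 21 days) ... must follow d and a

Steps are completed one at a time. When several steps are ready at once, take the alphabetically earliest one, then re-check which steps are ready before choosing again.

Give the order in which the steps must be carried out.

Only a has no prerequisites, so it is first.
b is the only step now ready → b.
c needed a and b, now all done → c.
Now d and f have their prerequisites met. d has the earlier label, so d next.
e now also ready, so the ready set is {e, f}; e has the earlier label → e.
That leaves f as the only ready step → f.

a, b, c, d, e, f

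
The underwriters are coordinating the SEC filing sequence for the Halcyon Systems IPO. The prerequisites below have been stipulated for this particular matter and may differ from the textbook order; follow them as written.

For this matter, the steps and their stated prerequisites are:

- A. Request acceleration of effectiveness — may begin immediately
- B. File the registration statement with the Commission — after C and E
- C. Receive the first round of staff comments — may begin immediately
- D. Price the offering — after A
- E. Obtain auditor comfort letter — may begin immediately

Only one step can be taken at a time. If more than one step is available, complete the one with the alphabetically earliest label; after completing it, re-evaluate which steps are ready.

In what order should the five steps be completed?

A → C → D → E → B

A, C and E have no prerequisites; A has the earlier label, so A is first.
Now C, D and E have their prerequisites met. C has the earlier label, so C next.
Now D and E have their prerequisites met. D has the earlier label, so D next.
E is the only step now ready → E.
That leaves B as the only ready step → B.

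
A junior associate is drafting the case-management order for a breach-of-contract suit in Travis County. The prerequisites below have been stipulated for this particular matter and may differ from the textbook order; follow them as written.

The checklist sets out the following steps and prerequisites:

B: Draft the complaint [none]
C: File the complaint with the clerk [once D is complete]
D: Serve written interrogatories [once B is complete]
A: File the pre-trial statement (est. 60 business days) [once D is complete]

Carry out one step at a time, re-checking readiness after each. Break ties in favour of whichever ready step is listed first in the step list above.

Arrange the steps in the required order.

Only B has no prerequisites, so it is first.
D needed B, now all done → D.
Now C and A have their prerequisites met. C is listed earlier, so C next.
A is the only step now ready → A.

B → D → C → A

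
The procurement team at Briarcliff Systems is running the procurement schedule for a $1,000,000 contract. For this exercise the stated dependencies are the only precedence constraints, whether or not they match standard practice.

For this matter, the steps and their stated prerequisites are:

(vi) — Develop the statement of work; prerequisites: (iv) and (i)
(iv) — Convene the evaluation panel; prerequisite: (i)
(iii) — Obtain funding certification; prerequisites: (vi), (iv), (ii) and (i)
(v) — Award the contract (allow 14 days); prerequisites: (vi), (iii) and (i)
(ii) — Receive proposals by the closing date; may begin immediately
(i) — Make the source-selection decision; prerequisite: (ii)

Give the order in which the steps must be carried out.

(ii), (i), (iv), (vi), (iii), (v)

Only (ii) has no prerequisites, so it is first.
(i) needed (ii), now all done → (i).
Next only (iv) has its prerequisites met → (iv).
That leaves (vi) as the only ready step → (vi).
(iii) is the only step now ready → (iii).
(v) needed (vi), (iii) and (i), now all done → (v).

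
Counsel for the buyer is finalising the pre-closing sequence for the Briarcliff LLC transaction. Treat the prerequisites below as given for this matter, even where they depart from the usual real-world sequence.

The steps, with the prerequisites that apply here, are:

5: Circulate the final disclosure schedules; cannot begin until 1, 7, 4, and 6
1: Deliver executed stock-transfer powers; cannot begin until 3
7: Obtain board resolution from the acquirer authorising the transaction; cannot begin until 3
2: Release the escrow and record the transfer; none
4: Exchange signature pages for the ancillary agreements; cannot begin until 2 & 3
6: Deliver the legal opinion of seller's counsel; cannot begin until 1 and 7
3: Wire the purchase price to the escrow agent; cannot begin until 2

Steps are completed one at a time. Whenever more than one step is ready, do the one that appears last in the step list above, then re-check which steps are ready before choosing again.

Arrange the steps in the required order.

2, 3, 4, 7, 1, 6, 5

2 is the only step with nothing outstanding, so it goes first.
Next only 3 has its prerequisites met → 3.
Now 4, 7 and 1 have their prerequisites met. 4 is listed later, so 4 next.
Ready: 7 and 1. 7 is listed later → 7.
1 needed 3, now all done → 1.
6 is the only step now ready → 6.
That leaves 5 as the only ready step → 5.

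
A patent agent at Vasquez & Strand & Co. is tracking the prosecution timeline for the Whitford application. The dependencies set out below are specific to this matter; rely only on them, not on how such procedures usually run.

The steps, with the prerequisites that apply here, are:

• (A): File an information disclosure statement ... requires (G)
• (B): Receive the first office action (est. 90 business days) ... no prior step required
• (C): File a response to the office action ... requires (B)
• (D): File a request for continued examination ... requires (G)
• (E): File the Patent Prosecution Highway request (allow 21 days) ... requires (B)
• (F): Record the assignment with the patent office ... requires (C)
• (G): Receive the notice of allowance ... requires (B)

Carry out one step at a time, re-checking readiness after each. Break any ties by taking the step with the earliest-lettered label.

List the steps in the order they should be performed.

Only (B) has no prerequisites, so it is first.
Ready: (C), (E) and (G). (C) has the earlier label → (C).
(F) now also ready, so the ready set is {(E), (F), (G)}; (E) has the earlier label → (E).
Now (F) and (G) have their prerequisites met. (F) has the earlier label, so (F) next.
(G) needed (B), now all done → (G).
Now (A) and (D) have their prerequisites met. (A) has the earlier label, so (A) next.
(D) needed (G), now all done → (D).

(B), (C), (E), (F), (G), (A), (D)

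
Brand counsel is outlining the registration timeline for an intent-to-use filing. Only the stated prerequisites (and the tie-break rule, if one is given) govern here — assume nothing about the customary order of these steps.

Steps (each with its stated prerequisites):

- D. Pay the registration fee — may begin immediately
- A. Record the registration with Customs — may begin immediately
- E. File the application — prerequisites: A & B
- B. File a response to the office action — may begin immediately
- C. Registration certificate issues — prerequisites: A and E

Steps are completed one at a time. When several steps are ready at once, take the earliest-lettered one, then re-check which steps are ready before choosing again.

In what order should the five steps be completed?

A → B → D → E → C

Nothing is required for A, B and D. A has the earlier label → A first.
B and D are both available; B has the earlier label → B.
D and E are both available; D has the earlier label → D.
Next only E has its prerequisites met → E.
C needed A and E, now all done → C.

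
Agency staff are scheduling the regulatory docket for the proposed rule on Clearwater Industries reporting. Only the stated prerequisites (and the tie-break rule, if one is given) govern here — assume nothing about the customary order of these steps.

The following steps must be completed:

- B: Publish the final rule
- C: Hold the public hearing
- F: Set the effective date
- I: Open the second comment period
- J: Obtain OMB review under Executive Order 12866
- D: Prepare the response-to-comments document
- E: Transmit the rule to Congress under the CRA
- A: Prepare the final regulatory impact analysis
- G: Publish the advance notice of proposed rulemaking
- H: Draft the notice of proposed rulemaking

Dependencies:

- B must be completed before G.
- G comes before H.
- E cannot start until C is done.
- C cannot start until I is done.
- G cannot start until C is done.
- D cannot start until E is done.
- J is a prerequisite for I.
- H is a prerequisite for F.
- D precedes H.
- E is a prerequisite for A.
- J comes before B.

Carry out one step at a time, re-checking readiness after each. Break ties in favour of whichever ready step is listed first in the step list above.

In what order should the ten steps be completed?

J → B → I → C → E → D → A → G → H → F

Only J has no prerequisites, so it is first.
Ready: B and I. B is listed earlier → B.
Next only I has its prerequisites met → I.
C needed I, now all done → C.
Now E and G have their prerequisites met. E is listed earlier, so E next.
D and A now also ready, so the ready set is {D, A, G}; D is listed earlier → D.
Now A and G have their prerequisites met. A is listed earlier, so A next.
G needed B and C, now all done → G.
H needed D and G, now all done → H.
Next only F has its prerequisites met → F.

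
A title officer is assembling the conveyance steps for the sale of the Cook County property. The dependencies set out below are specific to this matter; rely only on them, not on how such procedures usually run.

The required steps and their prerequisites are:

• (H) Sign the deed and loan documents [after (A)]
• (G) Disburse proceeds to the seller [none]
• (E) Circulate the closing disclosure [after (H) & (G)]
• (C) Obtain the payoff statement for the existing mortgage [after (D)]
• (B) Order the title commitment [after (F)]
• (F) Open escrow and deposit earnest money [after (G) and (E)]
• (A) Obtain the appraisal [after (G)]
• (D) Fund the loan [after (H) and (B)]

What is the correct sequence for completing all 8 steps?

(G) → (A) → (H) → (E) → (F) → (B) → (D) → (C)

(G) has no prerequisites → (G) first.
(A) needed (G), now all done → (A).
That leaves (H) as the only ready step → (H).
(E) is the only step now ready → (E).
(F) is the only step now ready → (F).
(B) needed (F), now all done → (B).
That leaves (D) as the only ready step → (D).
(C) is the only step now ready → (C).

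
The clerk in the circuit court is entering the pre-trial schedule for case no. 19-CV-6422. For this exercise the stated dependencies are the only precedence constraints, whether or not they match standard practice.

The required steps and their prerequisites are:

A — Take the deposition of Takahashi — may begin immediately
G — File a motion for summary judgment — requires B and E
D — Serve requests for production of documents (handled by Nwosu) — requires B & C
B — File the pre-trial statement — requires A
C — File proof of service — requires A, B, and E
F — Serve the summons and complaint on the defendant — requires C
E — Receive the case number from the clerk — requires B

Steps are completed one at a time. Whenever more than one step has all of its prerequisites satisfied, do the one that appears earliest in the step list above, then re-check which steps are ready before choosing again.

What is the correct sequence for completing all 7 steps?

A B E G C D F

A is the only step with nothing outstanding, so it goes first.
B needed A, now all done → B.
E is the only step now ready → E.
Ready: G and C. G is listed earlier → G.
Next only C has its prerequisites met → C.
D and F are both available; D is listed earlier → D.
F is the only step now ready → F.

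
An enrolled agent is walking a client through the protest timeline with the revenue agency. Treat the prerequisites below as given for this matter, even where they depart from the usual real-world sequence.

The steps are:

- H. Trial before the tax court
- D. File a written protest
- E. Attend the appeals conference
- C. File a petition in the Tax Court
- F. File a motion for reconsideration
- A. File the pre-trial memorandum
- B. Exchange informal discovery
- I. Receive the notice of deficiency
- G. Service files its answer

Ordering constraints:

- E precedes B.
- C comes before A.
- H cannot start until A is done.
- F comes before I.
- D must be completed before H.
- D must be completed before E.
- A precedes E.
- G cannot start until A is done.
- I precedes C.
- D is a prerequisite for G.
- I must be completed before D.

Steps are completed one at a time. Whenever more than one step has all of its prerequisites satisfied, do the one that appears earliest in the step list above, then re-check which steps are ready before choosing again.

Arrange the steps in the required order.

F has no prerequisites → F first.
Next only I has its prerequisites met → I.
Ready: D and C. D is listed earlier → D.
Next only C has its prerequisites met → C.
A needed C, now all done → A.
Ready: H, E and G. H is listed earlier → H.
E and G are both available; E is listed earlier → E.
B now also ready, so the ready set is {B, G}; B is listed earlier → B.
G is the only step now ready → G.

F → I → D → C → A → H → E → B → G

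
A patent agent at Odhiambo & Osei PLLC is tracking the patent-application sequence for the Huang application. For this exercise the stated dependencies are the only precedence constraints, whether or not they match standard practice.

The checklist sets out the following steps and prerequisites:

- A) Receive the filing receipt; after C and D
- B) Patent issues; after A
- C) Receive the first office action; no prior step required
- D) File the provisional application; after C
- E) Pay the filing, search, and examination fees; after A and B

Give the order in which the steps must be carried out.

Only C has no prerequisites, so it is first.
D is the only step now ready → D.
Next only A has its prerequisites met → A.
B needed A, now all done → B.
E is the only step now ready → E.

C → D → A → B → E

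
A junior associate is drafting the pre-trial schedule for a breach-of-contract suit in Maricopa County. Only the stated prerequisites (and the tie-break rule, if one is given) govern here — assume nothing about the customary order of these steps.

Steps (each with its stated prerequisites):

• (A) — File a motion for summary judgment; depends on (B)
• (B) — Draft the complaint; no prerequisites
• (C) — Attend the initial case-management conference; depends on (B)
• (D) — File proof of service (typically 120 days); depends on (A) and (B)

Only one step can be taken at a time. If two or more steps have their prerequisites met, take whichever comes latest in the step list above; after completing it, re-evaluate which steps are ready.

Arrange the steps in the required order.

Only (B) has no prerequisites, so it is first.
(C) and (A) are both available; (C) is listed later → (C).
(A) needed (B), now all done → (A).
(D) needed (B) and (A), now all done → (D).

(B) → (C) → (A) → (D)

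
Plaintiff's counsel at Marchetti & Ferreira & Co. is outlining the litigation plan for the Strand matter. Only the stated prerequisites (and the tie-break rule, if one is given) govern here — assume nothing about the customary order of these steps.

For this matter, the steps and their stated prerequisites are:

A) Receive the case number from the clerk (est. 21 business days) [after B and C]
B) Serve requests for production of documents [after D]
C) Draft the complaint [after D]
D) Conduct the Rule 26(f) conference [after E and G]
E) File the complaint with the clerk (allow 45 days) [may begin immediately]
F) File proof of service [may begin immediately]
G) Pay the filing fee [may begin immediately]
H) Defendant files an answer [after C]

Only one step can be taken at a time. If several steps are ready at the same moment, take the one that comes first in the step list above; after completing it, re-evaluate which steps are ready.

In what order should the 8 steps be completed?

E F G D B C A H

E, F and G have no prerequisites; E is listed earlier, so E is first.
Now F and G have their prerequisites met. F is listed earlier, so F next.
That leaves G as the only ready step → G.
D needed E and G, now all done → D.
Ready: B and C. B is listed earlier → B.
C needed D, now all done → C.
A and H are both available; A is listed earlier → A.
That leaves H as the only ready step → H.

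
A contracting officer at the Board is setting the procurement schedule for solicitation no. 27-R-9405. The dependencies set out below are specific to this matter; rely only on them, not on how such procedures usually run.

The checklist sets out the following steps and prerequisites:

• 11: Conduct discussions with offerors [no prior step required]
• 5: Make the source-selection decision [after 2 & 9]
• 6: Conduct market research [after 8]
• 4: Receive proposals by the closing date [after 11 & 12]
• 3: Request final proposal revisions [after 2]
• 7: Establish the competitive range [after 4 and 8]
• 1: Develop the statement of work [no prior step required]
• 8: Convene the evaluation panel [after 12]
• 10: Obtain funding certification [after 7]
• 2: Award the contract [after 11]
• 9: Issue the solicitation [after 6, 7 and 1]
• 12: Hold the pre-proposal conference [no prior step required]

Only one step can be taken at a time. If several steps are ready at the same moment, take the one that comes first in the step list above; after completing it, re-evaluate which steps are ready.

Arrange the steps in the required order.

11 1 2 3 12 4 8 6 7 10 9 5

Nothing is required for 11, 1 and 12. 11 is listed earlier → 11 first.
Now 1, 2 and 12 have their prerequisites met. 1 is listed earlier, so 1 next.
2 and 12 are both available; 2 is listed earlier → 2.
3 now also ready, so the ready set is {3, 12}; 3 is listed earlier → 3.
12 is the only step now ready → 12.
Ready: 4 and 8. 4 is listed earlier → 4.
8 is the only step now ready → 8.
Ready: 6 and 7. 6 is listed earlier → 6.
7 needed 4 and 8, now all done → 7.
Ready: 10 and 9. 10 is listed earlier → 10.
9 needed 6, 7 and 1, now all done → 9.
5 needed 2 and 9, now all done → 5.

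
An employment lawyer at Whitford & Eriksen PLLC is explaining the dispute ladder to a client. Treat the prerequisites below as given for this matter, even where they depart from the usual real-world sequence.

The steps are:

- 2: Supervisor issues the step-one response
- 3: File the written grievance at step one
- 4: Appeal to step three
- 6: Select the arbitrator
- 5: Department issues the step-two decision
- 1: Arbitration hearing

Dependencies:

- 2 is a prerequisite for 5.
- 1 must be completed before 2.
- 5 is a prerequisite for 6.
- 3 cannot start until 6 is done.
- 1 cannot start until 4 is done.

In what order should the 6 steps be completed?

4 → 1 → 2 → 5 → 6 → 3

Only 4 has no prerequisites, so it is first.
1 needed 4, now all done → 1.
2 is the only step now ready → 2.
Next only 5 has its prerequisites met → 5.
6 is the only step now ready → 6.
That leaves 3 as the only ready step → 3.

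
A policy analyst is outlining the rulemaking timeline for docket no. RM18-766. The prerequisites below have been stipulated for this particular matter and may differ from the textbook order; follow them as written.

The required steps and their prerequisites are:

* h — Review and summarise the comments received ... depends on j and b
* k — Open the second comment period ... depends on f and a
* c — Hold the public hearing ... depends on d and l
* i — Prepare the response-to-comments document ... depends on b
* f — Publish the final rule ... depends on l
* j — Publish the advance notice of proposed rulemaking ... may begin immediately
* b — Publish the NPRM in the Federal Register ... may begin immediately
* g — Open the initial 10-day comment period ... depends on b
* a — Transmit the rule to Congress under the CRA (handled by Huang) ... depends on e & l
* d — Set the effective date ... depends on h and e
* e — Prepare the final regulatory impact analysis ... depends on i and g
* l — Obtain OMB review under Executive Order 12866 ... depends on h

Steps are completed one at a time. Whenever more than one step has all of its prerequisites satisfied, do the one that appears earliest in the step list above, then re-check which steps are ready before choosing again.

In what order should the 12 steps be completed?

Nothing is required for j and b. j is listed earlier → j first.
That leaves b as the only ready step → b.
h, i and g are all available; h is listed earlier → h.
l now also ready, so the ready set is {i, g, l}; i is listed earlier → i.
Now g and l have their prerequisites met. g is listed earlier, so g next.
e now also ready, so the ready set is {e, l}; e is listed earlier → e.
Now d and l have their prerequisites met. d is listed earlier, so d next.
Next only l has its prerequisites met → l.
Ready: c, f and a. c is listed earlier → c.
f and a are both available; f is listed earlier → f.
a needed e and l, now all done → a.
k is the only step now ready → k.

j → b → h → i → g → e → d → l → c → f → a → k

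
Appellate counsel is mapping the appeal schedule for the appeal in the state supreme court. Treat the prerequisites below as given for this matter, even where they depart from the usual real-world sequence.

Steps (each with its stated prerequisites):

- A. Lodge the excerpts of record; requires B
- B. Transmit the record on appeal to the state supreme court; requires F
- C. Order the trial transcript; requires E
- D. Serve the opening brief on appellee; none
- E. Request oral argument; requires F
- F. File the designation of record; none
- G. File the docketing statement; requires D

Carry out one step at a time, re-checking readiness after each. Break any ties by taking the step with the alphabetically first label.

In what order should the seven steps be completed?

D → F → B → A → E → C → G

Nothing is required for D and F. D has the earlier label → D first.
G now also ready, so the ready set is {F, G}; F has the earlier label → F.
Ready: B, E and G. B has the earlier label → B.
A now also ready, so the ready set is {A, E, G}; A has the earlier label → A.
E and G are both available; E has the earlier label → E.
C now also ready, so the ready set is {C, G}; C has the earlier label → C.
G needed D, now all done → G.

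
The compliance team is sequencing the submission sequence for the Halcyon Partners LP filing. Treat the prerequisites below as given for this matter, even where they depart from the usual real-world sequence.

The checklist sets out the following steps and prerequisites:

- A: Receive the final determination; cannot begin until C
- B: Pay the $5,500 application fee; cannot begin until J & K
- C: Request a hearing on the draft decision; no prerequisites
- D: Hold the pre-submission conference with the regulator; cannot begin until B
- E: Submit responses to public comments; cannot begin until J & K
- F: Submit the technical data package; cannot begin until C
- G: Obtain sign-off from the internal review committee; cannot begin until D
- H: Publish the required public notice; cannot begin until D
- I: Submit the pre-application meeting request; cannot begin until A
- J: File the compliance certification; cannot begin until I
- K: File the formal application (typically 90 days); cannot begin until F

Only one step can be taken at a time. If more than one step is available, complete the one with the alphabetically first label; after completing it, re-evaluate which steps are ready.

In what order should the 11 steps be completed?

C is the only step with nothing outstanding, so it goes first.
Now A and F have their prerequisites met. A has the earlier label, so A next.
Now F and I have their prerequisites met. F has the earlier label, so F next.
Ready: I and K. I has the earlier label → I.
Ready: J and K. J has the earlier label → J.
Next only K has its prerequisites met → K.
Ready: B and E. B has the earlier label → B.
D now also ready, so the ready set is {D, E}; D has the earlier label → D.
G and H now also ready, so the ready set is {E, G, H}; E has the earlier label → E.
Now G and H have their prerequisites met. G has the earlier label, so G next.
That leaves H as the only ready step → H.

C, A, F, I, J, K, B, D, E, G, H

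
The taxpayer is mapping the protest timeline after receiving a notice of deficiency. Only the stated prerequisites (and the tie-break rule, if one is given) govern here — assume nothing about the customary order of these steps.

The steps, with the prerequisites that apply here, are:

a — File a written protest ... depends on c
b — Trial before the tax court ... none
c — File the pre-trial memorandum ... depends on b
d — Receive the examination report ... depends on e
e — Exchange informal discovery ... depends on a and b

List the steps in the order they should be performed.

Only b has no prerequisites, so it is first.
Next only c has its prerequisites met → c.
a needed c, now all done → a.
Next only e has its prerequisites met → e.
That leaves d as the only ready step → d.

b, c, a, e, d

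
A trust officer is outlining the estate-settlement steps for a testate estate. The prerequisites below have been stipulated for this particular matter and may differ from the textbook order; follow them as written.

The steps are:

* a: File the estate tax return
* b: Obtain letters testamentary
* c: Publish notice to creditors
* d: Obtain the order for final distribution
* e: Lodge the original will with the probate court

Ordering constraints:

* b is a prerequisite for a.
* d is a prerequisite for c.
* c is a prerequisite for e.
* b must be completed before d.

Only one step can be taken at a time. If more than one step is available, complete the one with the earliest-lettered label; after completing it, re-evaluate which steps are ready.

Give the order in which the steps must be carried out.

b, a, d, c, e

b is the only step with nothing outstanding, so it goes first.
Now a and d have their prerequisites met. a has the earlier label, so a next.
That leaves d as the only ready step → d.
Next only c has its prerequisites met → c.
e is the only step now ready → e.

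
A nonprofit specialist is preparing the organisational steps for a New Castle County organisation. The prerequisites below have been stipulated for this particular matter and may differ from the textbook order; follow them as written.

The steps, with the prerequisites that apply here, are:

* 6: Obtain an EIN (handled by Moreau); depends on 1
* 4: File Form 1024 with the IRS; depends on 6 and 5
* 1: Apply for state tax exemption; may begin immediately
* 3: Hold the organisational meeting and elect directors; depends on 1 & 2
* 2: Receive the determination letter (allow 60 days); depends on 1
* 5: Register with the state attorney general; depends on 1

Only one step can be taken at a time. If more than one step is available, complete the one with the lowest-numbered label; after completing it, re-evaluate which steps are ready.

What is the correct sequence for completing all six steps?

1, 2, 3, 5, 6, 4

Only 1 has no prerequisites, so it is first.
2, 5 and 6 are all available; 2 has the earlier label → 2.
3 now also ready, so the ready set is {3, 5, 6}; 3 has the earlier label → 3.
Now 5 and 6 have their prerequisites met. 5 has the earlier label, so 5 next.
That leaves 6 as the only ready step → 6.
4 needed 5 and 6, now all done → 4.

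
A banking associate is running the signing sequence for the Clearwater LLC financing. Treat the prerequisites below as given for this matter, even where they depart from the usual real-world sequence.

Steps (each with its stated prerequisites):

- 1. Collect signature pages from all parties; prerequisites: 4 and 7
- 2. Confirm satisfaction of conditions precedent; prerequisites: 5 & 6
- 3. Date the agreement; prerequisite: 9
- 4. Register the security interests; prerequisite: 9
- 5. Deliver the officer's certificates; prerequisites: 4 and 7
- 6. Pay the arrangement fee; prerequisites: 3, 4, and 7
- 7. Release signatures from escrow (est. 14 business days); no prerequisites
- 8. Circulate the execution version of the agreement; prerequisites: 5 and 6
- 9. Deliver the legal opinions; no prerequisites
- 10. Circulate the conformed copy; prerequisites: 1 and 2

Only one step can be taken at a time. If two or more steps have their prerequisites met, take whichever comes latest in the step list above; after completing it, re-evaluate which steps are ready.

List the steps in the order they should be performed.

9 and 7 have no prerequisites; 9 is listed later, so 9 is first.
4 and 3 now also ready, so the ready set is {7, 4, 3}; 7 is listed later → 7.
4 and 3 are both available; 4 is listed later → 4.
5 and 1 now also ready, so the ready set is {5, 3, 1}; 5 is listed later → 5.
Now 3 and 1 have their prerequisites met. 3 is listed later, so 3 next.
6 now also ready, so the ready set is {6, 1}; 6 is listed later → 6.
8 and 2 now also ready, so the ready set is {8, 2, 1}; 8 is listed later → 8.
Ready: 2 and 1. 2 is listed later → 2.
1 is the only step now ready → 1.
10 needed 2 and 1, now all done → 10.

9 7 4 5 3 6 8 2 1 10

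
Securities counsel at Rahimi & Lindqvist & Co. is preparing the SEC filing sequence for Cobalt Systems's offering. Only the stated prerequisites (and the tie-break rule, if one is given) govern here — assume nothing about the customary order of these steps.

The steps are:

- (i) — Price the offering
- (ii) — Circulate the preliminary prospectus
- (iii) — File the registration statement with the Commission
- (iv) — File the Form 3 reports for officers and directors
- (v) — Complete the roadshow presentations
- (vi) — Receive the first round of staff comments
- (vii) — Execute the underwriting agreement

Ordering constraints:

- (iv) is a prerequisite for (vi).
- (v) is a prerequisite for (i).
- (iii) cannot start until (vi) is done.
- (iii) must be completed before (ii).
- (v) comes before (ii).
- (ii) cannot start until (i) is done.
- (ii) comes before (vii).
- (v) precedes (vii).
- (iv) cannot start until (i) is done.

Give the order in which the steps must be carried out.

(v) is the only step with nothing outstanding, so it goes first.
(i) needed (v), now all done → (i).
(iv) needed (i), now all done → (iv).
(vi) needed (iv), now all done → (vi).
(iii) needed (vi), now all done → (iii).
Next only (ii) has its prerequisites met → (ii).
That leaves (vii) as the only ready step → (vii).

(v) → (i) → (iv) → (vi) → (iii) → (ii) → (vii)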